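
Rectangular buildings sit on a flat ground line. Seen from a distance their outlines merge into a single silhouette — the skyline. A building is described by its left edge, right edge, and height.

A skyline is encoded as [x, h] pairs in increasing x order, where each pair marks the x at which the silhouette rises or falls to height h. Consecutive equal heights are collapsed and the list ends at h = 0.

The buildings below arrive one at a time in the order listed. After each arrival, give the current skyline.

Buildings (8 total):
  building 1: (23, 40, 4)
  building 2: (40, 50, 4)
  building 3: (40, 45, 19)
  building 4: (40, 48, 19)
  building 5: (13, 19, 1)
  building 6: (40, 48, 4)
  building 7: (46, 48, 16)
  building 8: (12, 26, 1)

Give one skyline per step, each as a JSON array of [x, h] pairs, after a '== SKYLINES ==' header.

== SKYLINES ==
[[23,4],[40,0]]
[[23,4],[50,0]]
[[23,4],[40,19],[45,4],[50,0]]
[[23,4],[40,19],[48,4],[50,0]]
[[13,1],[19,0],[23,4],[40,19],[48,4],[50,0]]
[[13,1],[19,0],[23,4],[40,19],[48,4],[50,0]]
[[13,1],[19,0],[23,4],[40,19],[48,4],[50,0]]
[[12,1],[23,4],[40,19],[48,4],[50,0]]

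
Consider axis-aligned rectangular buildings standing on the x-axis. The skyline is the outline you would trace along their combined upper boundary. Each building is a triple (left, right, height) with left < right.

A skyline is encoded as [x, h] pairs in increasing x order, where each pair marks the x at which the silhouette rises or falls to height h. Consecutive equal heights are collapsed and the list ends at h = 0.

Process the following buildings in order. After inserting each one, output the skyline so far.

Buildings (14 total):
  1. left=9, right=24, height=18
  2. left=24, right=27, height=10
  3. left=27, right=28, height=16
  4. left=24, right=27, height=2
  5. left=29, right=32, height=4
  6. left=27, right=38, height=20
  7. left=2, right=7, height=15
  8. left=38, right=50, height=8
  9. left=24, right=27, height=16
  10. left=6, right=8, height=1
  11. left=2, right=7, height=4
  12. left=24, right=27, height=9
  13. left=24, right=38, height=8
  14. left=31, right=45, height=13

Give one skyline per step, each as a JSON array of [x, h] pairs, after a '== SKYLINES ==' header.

== SKYLINES ==
[[9,18],[24,0]]
[[9,18],[24,10],[27,0]]
[[9,18],[24,10],[27,16],[28,0]]
[[9,18],[24,10],[27,16],[28,0]]
[[9,18],[24,10],[27,16],[28,0],[29,4],[32,0]]
[[9,18],[24,10],[27,20],[38,0]]
[[2,15],[7,0],[9,18],[24,10],[27,20],[38,0]]
[[2,15],[7,0],[9,18],[24,10],[27,20],[38,8],[50,0]]
[[2,15],[7,0],[9,18],[24,16],[27,20],[38,8],[50,0]]
[[2,15],[7,1],[8,0],[9,18],[24,16],[27,20],[38,8],[50,0]]
[[2,15],[7,1],[8,0],[9,18],[24,16],[27,20],[38,8],[50,0]]
[[2,15],[7,1],[8,0],[9,18],[24,16],[27,20],[38,8],[50,0]]
[[2,15],[7,1],[8,0],[9,18],[24,16],[27,20],[38,8],[50,0]]
[[2,15],[7,1],[8,0],[9,18],[24,16],[27,20],[38,13],[45,8],[50,0]]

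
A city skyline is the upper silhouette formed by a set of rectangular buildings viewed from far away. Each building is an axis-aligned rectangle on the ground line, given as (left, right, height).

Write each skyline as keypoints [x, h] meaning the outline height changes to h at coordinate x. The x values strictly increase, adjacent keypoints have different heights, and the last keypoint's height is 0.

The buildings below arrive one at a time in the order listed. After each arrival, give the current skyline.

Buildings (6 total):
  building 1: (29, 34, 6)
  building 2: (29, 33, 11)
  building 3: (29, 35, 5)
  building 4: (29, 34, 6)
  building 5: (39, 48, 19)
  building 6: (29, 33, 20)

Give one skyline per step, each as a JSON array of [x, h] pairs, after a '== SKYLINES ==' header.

== SKYLINES ==
[[29,6],[34,0]]
[[29,11],[33,6],[34,0]]
[[29,11],[33,6],[34,5],[35,0]]
[[29,11],[33,6],[34,5],[35,0]]
[[29,11],[33,6],[34,5],[35,0],[39,19],[48,0]]
[[29,20],[33,6],[34,5],[35,0],[39,19],[48,0]]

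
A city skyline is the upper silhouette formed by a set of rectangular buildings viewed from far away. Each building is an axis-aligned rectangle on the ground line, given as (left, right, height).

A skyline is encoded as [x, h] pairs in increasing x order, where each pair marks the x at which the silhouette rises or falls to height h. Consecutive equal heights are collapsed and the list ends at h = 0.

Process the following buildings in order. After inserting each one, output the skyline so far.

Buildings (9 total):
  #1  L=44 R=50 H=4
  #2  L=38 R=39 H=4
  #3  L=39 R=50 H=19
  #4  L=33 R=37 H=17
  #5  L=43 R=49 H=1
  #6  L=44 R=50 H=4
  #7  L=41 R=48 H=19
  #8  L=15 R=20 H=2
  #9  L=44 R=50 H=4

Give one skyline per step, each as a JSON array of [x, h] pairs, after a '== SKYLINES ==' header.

== SKYLINES ==
[[44,4],[50,0]]
[[38,4],[39,0],[44,4],[50,0]]
[[38,4],[39,19],[50,0]]
[[33,17],[37,0],[38,4],[39,19],[50,0]]
[[33,17],[37,0],[38,4],[39,19],[50,0]]
[[33,17],[37,0],[38,4],[39,19],[50,0]]
[[33,17],[37,0],[38,4],[39,19],[50,0]]
[[15,2],[20,0],[33,17],[37,0],[38,4],[39,19],[50,0]]
[[15,2],[20,0],[33,17],[37,0],[38,4],[39,19],[50,0]]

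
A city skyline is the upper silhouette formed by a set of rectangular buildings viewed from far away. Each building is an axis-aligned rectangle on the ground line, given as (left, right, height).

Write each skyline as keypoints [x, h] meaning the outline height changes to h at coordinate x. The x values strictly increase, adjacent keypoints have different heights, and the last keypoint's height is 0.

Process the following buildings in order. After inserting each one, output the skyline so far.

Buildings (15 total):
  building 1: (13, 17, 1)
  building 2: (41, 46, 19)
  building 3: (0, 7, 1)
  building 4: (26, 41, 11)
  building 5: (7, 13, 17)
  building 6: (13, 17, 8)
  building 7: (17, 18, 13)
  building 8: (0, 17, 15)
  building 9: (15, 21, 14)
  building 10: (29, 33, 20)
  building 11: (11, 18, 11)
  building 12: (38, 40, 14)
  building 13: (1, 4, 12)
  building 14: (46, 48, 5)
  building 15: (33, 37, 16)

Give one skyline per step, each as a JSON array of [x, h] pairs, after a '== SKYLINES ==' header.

== SKYLINES ==
[[13,1],[17,0]]
[[13,1],[17,0],[41,19],[46,0]]
[[0,1],[7,0],[13,1],[17,0],[41,19],[46,0]]
[[0,1],[7,0],[13,1],[17,0],[26,11],[41,19],[46,0]]
[[0,1],[7,17],[13,1],[17,0],[26,11],[41,19],[46,0]]
[[0,1],[7,17],[13,8],[17,0],[26,11],[41,19],[46,0]]
[[0,1],[7,17],[13,8],[17,13],[18,0],[26,11],[41,19],[46,0]]
[[0,15],[7,17],[13,15],[17,13],[18,0],[26,11],[41,19],[46,0]]
[[0,15],[7,17],[13,15],[17,14],[21,0],[26,11],[41,19],[46,0]]
[[0,15],[7,17],[13,15],[17,14],[21,0],[26,11],[29,20],[33,11],[41,19],[46,0]]
[[0,15],[7,17],[13,15],[17,14],[21,0],[26,11],[29,20],[33,11],[41,19],[46,0]]
[[0,15],[7,17],[13,15],[17,14],[21,0],[26,11],[29,20],[33,11],[38,14],[40,11],[41,19],[46,0]]
[[0,15],[7,17],[13,15],[17,14],[21,0],[26,11],[29,20],[33,11],[38,14],[40,11],[41,19],[46,0]]
[[0,15],[7,17],[13,15],[17,14],[21,0],[26,11],[29,20],[33,11],[38,14],[40,11],[41,19],[46,5],[48,0]]
[[0,15],[7,17],[13,15],[17,14],[21,0],[26,11],[29,20],[33,16],[37,11],[38,14],[40,11],[41,19],[46,5],[48,0]]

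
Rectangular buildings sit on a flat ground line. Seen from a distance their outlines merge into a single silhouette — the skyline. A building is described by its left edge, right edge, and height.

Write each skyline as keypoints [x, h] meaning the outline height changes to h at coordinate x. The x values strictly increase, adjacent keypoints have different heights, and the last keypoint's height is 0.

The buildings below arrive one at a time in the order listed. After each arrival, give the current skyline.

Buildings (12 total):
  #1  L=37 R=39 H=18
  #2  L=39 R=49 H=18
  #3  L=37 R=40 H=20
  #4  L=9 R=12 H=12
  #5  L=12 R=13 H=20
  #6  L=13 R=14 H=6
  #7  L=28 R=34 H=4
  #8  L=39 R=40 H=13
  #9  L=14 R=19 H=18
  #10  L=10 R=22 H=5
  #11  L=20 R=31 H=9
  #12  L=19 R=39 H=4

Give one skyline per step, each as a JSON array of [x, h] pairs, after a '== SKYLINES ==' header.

== SKYLINES ==
[[37,18],[39,0]]
[[37,18],[49,0]]
[[37,20],[40,18],[49,0]]
[[9,12],[12,0],[37,20],[40,18],[49,0]]
[[9,12],[12,20],[13,0],[37,20],[40,18],[49,0]]
[[9,12],[12,20],[13,6],[14,0],[37,20],[40,18],[49,0]]
[[9,12],[12,20],[13,6],[14,0],[28,4],[34,0],[37,20],[40,18],[49,0]]
[[9,12],[12,20],[13,6],[14,0],[28,4],[34,0],[37,20],[40,18],[49,0]]
[[9,12],[12,20],[13,6],[14,18],[19,0],[28,4],[34,0],[37,20],[40,18],[49,0]]
[[9,12],[12,20],[13,6],[14,18],[19,5],[22,0],[28,4],[34,0],[37,20],[40,18],[49,0]]
[[9,12],[12,20],[13,6],[14,18],[19,5],[20,9],[31,4],[34,0],[37,20],[40,18],[49,0]]
[[9,12],[12,20],[13,6],[14,18],[19,5],[20,9],[31,4],[37,20],[40,18],[49,0]]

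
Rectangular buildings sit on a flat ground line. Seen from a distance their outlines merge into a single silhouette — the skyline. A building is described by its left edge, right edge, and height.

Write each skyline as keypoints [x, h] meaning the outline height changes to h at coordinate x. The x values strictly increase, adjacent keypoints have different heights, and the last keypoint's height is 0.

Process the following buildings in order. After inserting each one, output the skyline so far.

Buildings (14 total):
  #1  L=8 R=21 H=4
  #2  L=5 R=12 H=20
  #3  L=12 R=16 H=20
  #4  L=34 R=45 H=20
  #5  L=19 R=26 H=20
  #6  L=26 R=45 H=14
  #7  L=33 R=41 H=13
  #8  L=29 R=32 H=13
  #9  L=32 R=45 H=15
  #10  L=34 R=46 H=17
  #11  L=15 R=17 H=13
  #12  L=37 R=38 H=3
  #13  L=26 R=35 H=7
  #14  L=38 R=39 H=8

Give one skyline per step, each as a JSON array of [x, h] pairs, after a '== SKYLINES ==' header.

== SKYLINES ==
[[8,4],[21,0]]
[[5,20],[12,4],[21,0]]
[[5,20],[16,4],[21,0]]
[[5,20],[16,4],[21,0],[34,20],[45,0]]
[[5,20],[16,4],[19,20],[26,0],[34,20],[45,0]]
[[5,20],[16,4],[19,20],[26,14],[34,20],[45,0]]
[[5,20],[16,4],[19,20],[26,14],[34,20],[45,0]]
[[5,20],[16,4],[19,20],[26,14],[34,20],[45,0]]
[[5,20],[16,4],[19,20],[26,14],[32,15],[34,20],[45,0]]
[[5,20],[16,4],[19,20],[26,14],[32,15],[34,20],[45,17],[46,0]]
[[5,20],[16,13],[17,4],[19,20],[26,14],[32,15],[34,20],[45,17],[46,0]]
[[5,20],[16,13],[17,4],[19,20],[26,14],[32,15],[34,20],[45,17],[46,0]]
[[5,20],[16,13],[17,4],[19,20],[26,14],[32,15],[34,20],[45,17],[46,0]]
[[5,20],[16,13],[17,4],[19,20],[26,14],[32,15],[34,20],[45,17],[46,0]]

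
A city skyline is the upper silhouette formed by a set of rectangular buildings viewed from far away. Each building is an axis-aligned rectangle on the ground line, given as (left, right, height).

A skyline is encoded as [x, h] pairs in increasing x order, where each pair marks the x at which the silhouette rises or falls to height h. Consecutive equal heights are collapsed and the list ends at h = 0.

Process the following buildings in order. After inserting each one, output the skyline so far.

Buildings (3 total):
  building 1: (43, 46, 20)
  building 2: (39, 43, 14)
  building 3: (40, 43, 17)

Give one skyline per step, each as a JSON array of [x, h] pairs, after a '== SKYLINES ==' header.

== SKYLINES ==
[[43,20],[46,0]]
[[39,14],[43,20],[46,0]]
[[39,14],[40,17],[43,20],[46,0]]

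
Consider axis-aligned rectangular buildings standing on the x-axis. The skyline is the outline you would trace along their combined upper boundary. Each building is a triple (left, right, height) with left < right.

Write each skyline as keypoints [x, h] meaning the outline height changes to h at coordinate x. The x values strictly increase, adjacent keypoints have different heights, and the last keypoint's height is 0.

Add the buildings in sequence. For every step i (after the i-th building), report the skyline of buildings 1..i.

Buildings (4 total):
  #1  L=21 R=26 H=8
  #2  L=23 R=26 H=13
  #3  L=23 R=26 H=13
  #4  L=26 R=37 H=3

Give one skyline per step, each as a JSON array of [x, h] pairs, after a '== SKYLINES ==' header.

== SKYLINES ==
[[21,8],[26,0]]
[[21,8],[23,13],[26,0]]
[[21,8],[23,13],[26,0]]
[[21,8],[23,13],[26,3],[37,0]]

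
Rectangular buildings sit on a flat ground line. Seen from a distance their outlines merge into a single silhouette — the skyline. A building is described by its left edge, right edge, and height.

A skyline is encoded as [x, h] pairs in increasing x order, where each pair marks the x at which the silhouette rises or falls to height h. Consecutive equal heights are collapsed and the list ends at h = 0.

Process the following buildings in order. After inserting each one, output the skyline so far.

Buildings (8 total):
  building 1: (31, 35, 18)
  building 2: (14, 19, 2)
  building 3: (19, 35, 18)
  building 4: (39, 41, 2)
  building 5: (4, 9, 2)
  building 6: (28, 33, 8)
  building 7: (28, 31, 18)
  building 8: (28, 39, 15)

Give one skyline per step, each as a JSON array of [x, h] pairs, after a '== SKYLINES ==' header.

== SKYLINES ==
[[31,18],[35,0]]
[[14,2],[19,0],[31,18],[35,0]]
[[14,2],[19,18],[35,0]]
[[14,2],[19,18],[35,0],[39,2],[41,0]]
[[4,2],[9,0],[14,2],[19,18],[35,0],[39,2],[41,0]]
[[4,2],[9,0],[14,2],[19,18],[35,0],[39,2],[41,0]]
[[4,2],[9,0],[14,2],[19,18],[35,0],[39,2],[41,0]]
[[4,2],[9,0],[14,2],[19,18],[35,15],[39,2],[41,0]]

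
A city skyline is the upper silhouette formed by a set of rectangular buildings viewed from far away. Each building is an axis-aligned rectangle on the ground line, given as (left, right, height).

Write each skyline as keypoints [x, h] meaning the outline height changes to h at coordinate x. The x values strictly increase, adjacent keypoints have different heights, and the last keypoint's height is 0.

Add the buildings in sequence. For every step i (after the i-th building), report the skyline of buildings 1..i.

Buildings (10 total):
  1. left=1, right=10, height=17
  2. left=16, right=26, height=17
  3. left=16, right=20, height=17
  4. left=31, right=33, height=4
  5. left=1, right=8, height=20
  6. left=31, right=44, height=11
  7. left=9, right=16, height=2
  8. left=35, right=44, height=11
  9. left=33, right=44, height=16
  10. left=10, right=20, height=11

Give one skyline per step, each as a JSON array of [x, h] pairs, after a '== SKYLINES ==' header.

== SKYLINES ==
[[1,17],[10,0]]
[[1,17],[10,0],[16,17],[26,0]]
[[1,17],[10,0],[16,17],[26,0]]
[[1,17],[10,0],[16,17],[26,0],[31,4],[33,0]]
[[1,20],[8,17],[10,0],[16,17],[26,0],[31,4],[33,0]]
[[1,20],[8,17],[10,0],[16,17],[26,0],[31,11],[44,0]]
[[1,20],[8,17],[10,2],[16,17],[26,0],[31,11],[44,0]]
[[1,20],[8,17],[10,2],[16,17],[26,0],[31,11],[44,0]]
[[1,20],[8,17],[10,2],[16,17],[26,0],[31,11],[33,16],[44,0]]
[[1,20],[8,17],[10,11],[16,17],[26,0],[31,11],[33,16],[44,0]]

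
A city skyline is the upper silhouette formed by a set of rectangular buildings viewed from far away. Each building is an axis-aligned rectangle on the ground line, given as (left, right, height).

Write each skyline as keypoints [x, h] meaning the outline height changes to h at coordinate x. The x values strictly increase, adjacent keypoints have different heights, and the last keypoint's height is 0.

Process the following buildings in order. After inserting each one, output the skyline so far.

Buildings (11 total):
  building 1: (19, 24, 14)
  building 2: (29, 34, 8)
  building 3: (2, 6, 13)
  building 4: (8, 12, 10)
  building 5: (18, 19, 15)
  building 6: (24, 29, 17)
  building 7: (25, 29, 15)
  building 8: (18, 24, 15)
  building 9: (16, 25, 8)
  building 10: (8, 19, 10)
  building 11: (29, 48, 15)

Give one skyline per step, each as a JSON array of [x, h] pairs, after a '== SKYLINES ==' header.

== SKYLINES ==
[[19,14],[24,0]]
[[19,14],[24,0],[29,8],[34,0]]
[[2,13],[6,0],[19,14],[24,0],[29,8],[34,0]]
[[2,13],[6,0],[8,10],[12,0],[19,14],[24,0],[29,8],[34,0]]
[[2,13],[6,0],[8,10],[12,0],[18,15],[19,14],[24,0],[29,8],[34,0]]
[[2,13],[6,0],[8,10],[12,0],[18,15],[19,14],[24,17],[29,8],[34,0]]
[[2,13],[6,0],[8,10],[12,0],[18,15],[19,14],[24,17],[29,8],[34,0]]
[[2,13],[6,0],[8,10],[12,0],[18,15],[24,17],[29,8],[34,0]]
[[2,13],[6,0],[8,10],[12,0],[16,8],[18,15],[24,17],[29,8],[34,0]]
[[2,13],[6,0],[8,10],[18,15],[24,17],[29,8],[34,0]]
[[2,13],[6,0],[8,10],[18,15],[24,17],[29,15],[48,0]]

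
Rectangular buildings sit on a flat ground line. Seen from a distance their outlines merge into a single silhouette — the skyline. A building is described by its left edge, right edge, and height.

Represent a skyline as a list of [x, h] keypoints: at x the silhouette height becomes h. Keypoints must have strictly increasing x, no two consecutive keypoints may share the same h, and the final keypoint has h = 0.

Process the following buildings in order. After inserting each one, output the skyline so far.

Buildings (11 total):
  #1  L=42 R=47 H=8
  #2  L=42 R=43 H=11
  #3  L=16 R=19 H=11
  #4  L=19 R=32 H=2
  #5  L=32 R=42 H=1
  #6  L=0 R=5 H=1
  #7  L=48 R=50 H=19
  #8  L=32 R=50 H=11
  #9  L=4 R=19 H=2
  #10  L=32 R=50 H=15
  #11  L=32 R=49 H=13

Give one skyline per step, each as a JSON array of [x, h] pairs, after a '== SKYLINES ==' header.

== SKYLINES ==
[[42,8],[47,0]]
[[42,11],[43,8],[47,0]]
[[16,11],[19,0],[42,11],[43,8],[47,0]]
[[16,11],[19,2],[32,0],[42,11],[43,8],[47,0]]
[[16,11],[19,2],[32,1],[42,11],[43,8],[47,0]]
[[0,1],[5,0],[16,11],[19,2],[32,1],[42,11],[43,8],[47,0]]
[[0,1],[5,0],[16,11],[19,2],[32,1],[42,11],[43,8],[47,0],[48,19],[50,0]]
[[0,1],[5,0],[16,11],[19,2],[32,11],[48,19],[50,0]]
[[0,1],[4,2],[16,11],[19,2],[32,11],[48,19],[50,0]]
[[0,1],[4,2],[16,11],[19,2],[32,15],[48,19],[50,0]]
[[0,1],[4,2],[16,11],[19,2],[32,15],[48,19],[50,0]]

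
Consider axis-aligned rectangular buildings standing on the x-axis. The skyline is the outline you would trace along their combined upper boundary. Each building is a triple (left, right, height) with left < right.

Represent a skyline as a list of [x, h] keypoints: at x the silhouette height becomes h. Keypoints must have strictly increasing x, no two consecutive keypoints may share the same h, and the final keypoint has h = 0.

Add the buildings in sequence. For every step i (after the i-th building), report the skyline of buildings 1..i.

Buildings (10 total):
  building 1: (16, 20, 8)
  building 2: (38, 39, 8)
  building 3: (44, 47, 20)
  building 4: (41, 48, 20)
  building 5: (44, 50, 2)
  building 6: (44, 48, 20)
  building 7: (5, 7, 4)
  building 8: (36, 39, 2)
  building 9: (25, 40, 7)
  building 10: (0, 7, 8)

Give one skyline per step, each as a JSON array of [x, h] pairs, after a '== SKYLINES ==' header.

== SKYLINES ==
[[16,8],[20,0]]
[[16,8],[20,0],[38,8],[39,0]]
[[16,8],[20,0],[38,8],[39,0],[44,20],[47,0]]
[[16,8],[20,0],[38,8],[39,0],[41,20],[48,0]]
[[16,8],[20,0],[38,8],[39,0],[41,20],[48,2],[50,0]]
[[16,8],[20,0],[38,8],[39,0],[41,20],[48,2],[50,0]]
[[5,4],[7,0],[16,8],[20,0],[38,8],[39,0],[41,20],[48,2],[50,0]]
[[5,4],[7,0],[16,8],[20,0],[36,2],[38,8],[39,0],[41,20],[48,2],[50,0]]
[[5,4],[7,0],[16,8],[20,0],[25,7],[38,8],[39,7],[40,0],[41,20],[48,2],[50,0]]
[[0,8],[7,0],[16,8],[20,0],[25,7],[38,8],[39,7],[40,0],[41,20],[48,2],[50,0]]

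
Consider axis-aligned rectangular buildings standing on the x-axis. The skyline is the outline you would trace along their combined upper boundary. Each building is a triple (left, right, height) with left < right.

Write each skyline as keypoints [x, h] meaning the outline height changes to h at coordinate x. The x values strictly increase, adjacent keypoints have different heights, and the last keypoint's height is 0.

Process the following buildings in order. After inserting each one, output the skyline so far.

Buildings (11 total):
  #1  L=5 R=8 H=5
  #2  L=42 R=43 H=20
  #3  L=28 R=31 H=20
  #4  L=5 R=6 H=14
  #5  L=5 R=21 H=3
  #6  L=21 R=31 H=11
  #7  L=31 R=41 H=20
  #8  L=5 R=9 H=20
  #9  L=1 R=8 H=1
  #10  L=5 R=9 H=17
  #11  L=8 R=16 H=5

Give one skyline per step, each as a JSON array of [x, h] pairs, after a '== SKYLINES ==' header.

== SKYLINES ==
[[5,5],[8,0]]
[[5,5],[8,0],[42,20],[43,0]]
[[5,5],[8,0],[28,20],[31,0],[42,20],[43,0]]
[[5,14],[6,5],[8,0],[28,20],[31,0],[42,20],[43,0]]
[[5,14],[6,5],[8,3],[21,0],[28,20],[31,0],[42,20],[43,0]]
[[5,14],[6,5],[8,3],[21,11],[28,20],[31,0],[42,20],[43,0]]
[[5,14],[6,5],[8,3],[21,11],[28,20],[41,0],[42,20],[43,0]]
[[5,20],[9,3],[21,11],[28,20],[41,0],[42,20],[43,0]]
[[1,1],[5,20],[9,3],[21,11],[28,20],[41,0],[42,20],[43,0]]
[[1,1],[5,20],[9,3],[21,11],[28,20],[41,0],[42,20],[43,0]]
[[1,1],[5,20],[9,5],[16,3],[21,11],[28,20],[41,0],[42,20],[43,0]]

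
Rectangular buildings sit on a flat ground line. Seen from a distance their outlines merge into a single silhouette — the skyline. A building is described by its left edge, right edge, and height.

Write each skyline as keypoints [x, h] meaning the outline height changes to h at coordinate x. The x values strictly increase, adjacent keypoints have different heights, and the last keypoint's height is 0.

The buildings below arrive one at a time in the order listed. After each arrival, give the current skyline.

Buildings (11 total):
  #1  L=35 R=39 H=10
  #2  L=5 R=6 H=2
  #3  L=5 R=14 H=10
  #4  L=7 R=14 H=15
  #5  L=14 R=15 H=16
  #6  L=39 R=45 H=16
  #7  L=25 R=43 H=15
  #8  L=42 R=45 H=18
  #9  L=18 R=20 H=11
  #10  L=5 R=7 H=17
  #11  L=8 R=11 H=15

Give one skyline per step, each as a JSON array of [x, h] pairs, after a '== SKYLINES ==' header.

== SKYLINES ==
[[35,10],[39,0]]
[[5,2],[6,0],[35,10],[39,0]]
[[5,10],[14,0],[35,10],[39,0]]
[[5,10],[7,15],[14,0],[35,10],[39,0]]
[[5,10],[7,15],[14,16],[15,0],[35,10],[39,0]]
[[5,10],[7,15],[14,16],[15,0],[35,10],[39,16],[45,0]]
[[5,10],[7,15],[14,16],[15,0],[25,15],[39,16],[45,0]]
[[5,10],[7,15],[14,16],[15,0],[25,15],[39,16],[42,18],[45,0]]
[[5,10],[7,15],[14,16],[15,0],[18,11],[20,0],[25,15],[39,16],[42,18],[45,0]]
[[5,17],[7,15],[14,16],[15,0],[18,11],[20,0],[25,15],[39,16],[42,18],[45,0]]
[[5,17],[7,15],[14,16],[15,0],[18,11],[20,0],[25,15],[39,16],[42,18],[45,0]]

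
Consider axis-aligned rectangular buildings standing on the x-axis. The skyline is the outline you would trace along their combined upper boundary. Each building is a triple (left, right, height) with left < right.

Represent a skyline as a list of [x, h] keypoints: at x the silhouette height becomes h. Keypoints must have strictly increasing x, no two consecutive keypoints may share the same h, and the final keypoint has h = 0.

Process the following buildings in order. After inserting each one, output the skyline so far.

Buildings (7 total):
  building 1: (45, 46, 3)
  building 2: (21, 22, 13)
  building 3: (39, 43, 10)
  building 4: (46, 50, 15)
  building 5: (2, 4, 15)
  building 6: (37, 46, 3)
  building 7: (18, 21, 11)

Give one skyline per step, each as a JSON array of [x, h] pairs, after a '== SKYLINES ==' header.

== SKYLINES ==
[[45,3],[46,0]]
[[21,13],[22,0],[45,3],[46,0]]
[[21,13],[22,0],[39,10],[43,0],[45,3],[46,0]]
[[21,13],[22,0],[39,10],[43,0],[45,3],[46,15],[50,0]]
[[2,15],[4,0],[21,13],[22,0],[39,10],[43,0],[45,3],[46,15],[50,0]]
[[2,15],[4,0],[21,13],[22,0],[37,3],[39,10],[43,3],[46,15],[50,0]]
[[2,15],[4,0],[18,11],[21,13],[22,0],[37,3],[39,10],[43,3],[46,15],[50,0]]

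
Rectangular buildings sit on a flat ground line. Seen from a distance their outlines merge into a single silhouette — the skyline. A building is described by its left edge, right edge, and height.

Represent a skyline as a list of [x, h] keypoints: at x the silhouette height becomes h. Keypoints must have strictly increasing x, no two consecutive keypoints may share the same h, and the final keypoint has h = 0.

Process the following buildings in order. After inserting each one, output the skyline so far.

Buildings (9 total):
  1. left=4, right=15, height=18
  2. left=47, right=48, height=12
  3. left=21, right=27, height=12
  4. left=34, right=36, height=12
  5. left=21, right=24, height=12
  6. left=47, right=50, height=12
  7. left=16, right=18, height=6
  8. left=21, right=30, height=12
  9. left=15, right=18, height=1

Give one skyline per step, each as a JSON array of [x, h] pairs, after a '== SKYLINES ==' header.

== SKYLINES ==
[[4,18],[15,0]]
[[4,18],[15,0],[47,12],[48,0]]
[[4,18],[15,0],[21,12],[27,0],[47,12],[48,0]]
[[4,18],[15,0],[21,12],[27,0],[34,12],[36,0],[47,12],[48,0]]
[[4,18],[15,0],[21,12],[27,0],[34,12],[36,0],[47,12],[48,0]]
[[4,18],[15,0],[21,12],[27,0],[34,12],[36,0],[47,12],[50,0]]
[[4,18],[15,0],[16,6],[18,0],[21,12],[27,0],[34,12],[36,0],[47,12],[50,0]]
[[4,18],[15,0],[16,6],[18,0],[21,12],[30,0],[34,12],[36,0],[47,12],[50,0]]
[[4,18],[15,1],[16,6],[18,0],[21,12],[30,0],[34,12],[36,0],[47,12],[50,0]]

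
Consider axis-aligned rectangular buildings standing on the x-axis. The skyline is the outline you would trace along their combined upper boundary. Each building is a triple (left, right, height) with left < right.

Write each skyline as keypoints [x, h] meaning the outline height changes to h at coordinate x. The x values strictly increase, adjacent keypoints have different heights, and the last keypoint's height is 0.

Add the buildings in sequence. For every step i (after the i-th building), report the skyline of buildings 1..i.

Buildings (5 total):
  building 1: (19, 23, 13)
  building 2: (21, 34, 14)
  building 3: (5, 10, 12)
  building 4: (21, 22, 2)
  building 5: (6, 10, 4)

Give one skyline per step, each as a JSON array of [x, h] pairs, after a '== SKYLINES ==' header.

== SKYLINES ==
[[19,13],[23,0]]
[[19,13],[21,14],[34,0]]
[[5,12],[10,0],[19,13],[21,14],[34,0]]
[[5,12],[10,0],[19,13],[21,14],[34,0]]
[[5,12],[10,0],[19,13],[21,14],[34,0]]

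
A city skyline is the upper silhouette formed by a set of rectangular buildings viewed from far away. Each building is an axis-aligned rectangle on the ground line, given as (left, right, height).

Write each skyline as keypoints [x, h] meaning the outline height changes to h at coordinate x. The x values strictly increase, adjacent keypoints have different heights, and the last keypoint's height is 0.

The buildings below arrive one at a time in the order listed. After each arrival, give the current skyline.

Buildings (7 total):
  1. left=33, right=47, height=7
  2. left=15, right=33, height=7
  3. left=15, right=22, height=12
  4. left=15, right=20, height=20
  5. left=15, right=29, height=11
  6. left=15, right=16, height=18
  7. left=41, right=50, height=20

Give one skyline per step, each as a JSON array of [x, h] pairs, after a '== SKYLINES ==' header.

== SKYLINES ==
[[33,7],[47,0]]
[[15,7],[47,0]]
[[15,12],[22,7],[47,0]]
[[15,20],[20,12],[22,7],[47,0]]
[[15,20],[20,12],[22,11],[29,7],[47,0]]
[[15,20],[20,12],[22,11],[29,7],[47,0]]
[[15,20],[20,12],[22,11],[29,7],[41,20],[50,0]]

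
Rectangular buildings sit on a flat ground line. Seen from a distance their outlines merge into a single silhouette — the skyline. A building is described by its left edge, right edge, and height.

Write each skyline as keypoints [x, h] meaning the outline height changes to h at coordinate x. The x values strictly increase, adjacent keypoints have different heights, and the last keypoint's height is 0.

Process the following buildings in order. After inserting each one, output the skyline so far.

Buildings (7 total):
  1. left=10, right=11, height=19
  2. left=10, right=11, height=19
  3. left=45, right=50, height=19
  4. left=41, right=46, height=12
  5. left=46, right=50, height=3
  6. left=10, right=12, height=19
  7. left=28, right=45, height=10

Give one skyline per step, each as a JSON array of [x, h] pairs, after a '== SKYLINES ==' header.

== SKYLINES ==
[[10,19],[11,0]]
[[10,19],[11,0]]
[[10,19],[11,0],[45,19],[50,0]]
[[10,19],[11,0],[41,12],[45,19],[50,0]]
[[10,19],[11,0],[41,12],[45,19],[50,0]]
[[10,19],[12,0],[41,12],[45,19],[50,0]]
[[10,19],[12,0],[28,10],[41,12],[45,19],[50,0]]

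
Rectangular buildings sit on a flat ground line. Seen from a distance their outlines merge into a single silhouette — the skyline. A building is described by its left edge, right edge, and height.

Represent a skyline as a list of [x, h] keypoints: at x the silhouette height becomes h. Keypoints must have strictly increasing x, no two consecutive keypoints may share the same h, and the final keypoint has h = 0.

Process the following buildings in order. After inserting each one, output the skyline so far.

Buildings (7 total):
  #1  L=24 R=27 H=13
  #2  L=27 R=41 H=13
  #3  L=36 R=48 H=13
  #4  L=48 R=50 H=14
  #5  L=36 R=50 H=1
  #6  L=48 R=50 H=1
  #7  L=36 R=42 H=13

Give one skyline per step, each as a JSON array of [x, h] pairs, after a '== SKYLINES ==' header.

== SKYLINES ==
[[24,13],[27,0]]
[[24,13],[41,0]]
[[24,13],[48,0]]
[[24,13],[48,14],[50,0]]
[[24,13],[48,14],[50,0]]
[[24,13],[48,14],[50,0]]
[[24,13],[48,14],[50,0]]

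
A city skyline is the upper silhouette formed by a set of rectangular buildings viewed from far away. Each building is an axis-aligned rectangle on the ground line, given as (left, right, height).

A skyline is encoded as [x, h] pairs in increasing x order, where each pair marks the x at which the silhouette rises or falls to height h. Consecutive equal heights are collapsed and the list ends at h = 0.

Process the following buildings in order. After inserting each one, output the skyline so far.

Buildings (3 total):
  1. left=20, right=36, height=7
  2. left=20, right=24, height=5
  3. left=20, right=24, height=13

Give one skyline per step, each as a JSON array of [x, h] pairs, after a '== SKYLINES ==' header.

== SKYLINES ==
[[20,7],[36,0]]
[[20,7],[36,0]]
[[20,13],[24,7],[36,0]]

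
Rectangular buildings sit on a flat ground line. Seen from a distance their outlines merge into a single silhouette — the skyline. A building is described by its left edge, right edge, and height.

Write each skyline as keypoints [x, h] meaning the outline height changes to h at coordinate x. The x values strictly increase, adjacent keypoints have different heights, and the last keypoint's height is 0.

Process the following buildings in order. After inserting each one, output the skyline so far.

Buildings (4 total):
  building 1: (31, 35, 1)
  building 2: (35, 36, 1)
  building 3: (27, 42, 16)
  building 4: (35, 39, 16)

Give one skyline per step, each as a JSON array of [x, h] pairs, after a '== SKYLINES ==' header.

== SKYLINES ==
[[31,1],[35,0]]
[[31,1],[36,0]]
[[27,16],[42,0]]
[[27,16],[42,0]]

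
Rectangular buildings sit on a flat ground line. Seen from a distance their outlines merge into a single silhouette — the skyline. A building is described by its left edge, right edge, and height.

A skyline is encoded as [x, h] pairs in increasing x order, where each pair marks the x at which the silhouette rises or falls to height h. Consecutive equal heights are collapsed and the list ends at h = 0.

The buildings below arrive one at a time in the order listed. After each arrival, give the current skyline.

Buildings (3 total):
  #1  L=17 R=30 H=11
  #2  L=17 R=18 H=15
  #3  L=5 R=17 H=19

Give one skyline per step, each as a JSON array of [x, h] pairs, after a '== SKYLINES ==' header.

== SKYLINES ==
[[17,11],[30,0]]
[[17,15],[18,11],[30,0]]
[[5,19],[17,15],[18,11],[30,0]]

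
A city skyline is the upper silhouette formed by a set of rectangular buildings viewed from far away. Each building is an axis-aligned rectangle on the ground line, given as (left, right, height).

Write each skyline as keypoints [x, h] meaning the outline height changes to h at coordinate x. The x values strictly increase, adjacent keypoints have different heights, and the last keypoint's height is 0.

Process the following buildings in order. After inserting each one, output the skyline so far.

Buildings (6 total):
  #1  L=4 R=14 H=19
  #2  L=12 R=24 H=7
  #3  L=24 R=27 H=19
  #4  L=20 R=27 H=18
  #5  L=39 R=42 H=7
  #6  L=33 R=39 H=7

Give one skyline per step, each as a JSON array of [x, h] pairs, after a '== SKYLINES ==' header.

== SKYLINES ==
[[4,19],[14,0]]
[[4,19],[14,7],[24,0]]
[[4,19],[14,7],[24,19],[27,0]]
[[4,19],[14,7],[20,18],[24,19],[27,0]]
[[4,19],[14,7],[20,18],[24,19],[27,0],[39,7],[42,0]]
[[4,19],[14,7],[20,18],[24,19],[27,0],[33,7],[42,0]]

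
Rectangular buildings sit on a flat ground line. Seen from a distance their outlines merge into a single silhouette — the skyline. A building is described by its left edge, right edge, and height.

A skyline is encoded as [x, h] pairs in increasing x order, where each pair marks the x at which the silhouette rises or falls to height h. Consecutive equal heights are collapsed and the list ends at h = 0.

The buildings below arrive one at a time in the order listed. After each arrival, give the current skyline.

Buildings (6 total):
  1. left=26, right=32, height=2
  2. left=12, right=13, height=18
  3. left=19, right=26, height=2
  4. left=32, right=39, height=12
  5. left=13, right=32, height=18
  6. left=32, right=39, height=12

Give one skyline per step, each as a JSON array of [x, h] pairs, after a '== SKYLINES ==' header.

== SKYLINES ==
[[26,2],[32,0]]
[[12,18],[13,0],[26,2],[32,0]]
[[12,18],[13,0],[19,2],[32,0]]
[[12,18],[13,0],[19,2],[32,12],[39,0]]
[[12,18],[32,12],[39,0]]
[[12,18],[32,12],[39,0]]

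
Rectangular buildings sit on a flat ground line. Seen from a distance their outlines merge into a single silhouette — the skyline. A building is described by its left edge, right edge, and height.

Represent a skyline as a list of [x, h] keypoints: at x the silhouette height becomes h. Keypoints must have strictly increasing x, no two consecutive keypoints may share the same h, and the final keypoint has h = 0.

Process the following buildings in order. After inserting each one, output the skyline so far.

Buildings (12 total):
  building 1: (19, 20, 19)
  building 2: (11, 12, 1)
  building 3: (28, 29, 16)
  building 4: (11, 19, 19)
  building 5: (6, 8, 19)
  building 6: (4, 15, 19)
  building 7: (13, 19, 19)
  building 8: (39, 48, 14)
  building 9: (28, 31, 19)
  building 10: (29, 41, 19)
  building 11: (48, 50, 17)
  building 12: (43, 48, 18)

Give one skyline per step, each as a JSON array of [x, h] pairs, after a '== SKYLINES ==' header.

== SKYLINES ==
[[19,19],[20,0]]
[[11,1],[12,0],[19,19],[20,0]]
[[11,1],[12,0],[19,19],[20,0],[28,16],[29,0]]
[[11,19],[20,0],[28,16],[29,0]]
[[6,19],[8,0],[11,19],[20,0],[28,16],[29,0]]
[[4,19],[20,0],[28,16],[29,0]]
[[4,19],[20,0],[28,16],[29,0]]
[[4,19],[20,0],[28,16],[29,0],[39,14],[48,0]]
[[4,19],[20,0],[28,19],[31,0],[39,14],[48,0]]
[[4,19],[20,0],[28,19],[41,14],[48,0]]
[[4,19],[20,0],[28,19],[41,14],[48,17],[50,0]]
[[4,19],[20,0],[28,19],[41,14],[43,18],[48,17],[50,0]]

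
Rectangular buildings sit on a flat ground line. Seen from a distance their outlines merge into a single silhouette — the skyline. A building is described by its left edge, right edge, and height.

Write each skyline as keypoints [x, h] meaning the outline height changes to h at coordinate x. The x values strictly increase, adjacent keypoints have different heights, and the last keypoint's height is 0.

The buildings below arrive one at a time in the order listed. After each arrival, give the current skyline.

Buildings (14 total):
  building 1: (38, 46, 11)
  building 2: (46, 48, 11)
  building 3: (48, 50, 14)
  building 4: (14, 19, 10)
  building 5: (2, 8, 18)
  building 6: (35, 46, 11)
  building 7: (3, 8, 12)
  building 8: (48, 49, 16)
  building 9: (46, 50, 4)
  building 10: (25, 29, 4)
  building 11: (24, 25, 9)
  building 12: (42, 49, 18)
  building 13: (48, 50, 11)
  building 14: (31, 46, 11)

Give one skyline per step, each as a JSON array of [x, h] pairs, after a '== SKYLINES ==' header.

== SKYLINES ==
[[38,11],[46,0]]
[[38,11],[48,0]]
[[38,11],[48,14],[50,0]]
[[14,10],[19,0],[38,11],[48,14],[50,0]]
[[2,18],[8,0],[14,10],[19,0],[38,11],[48,14],[50,0]]
[[2,18],[8,0],[14,10],[19,0],[35,11],[48,14],[50,0]]
[[2,18],[8,0],[14,10],[19,0],[35,11],[48,14],[50,0]]
[[2,18],[8,0],[14,10],[19,0],[35,11],[48,16],[49,14],[50,0]]
[[2,18],[8,0],[14,10],[19,0],[35,11],[48,16],[49,14],[50,0]]
[[2,18],[8,0],[14,10],[19,0],[25,4],[29,0],[35,11],[48,16],[49,14],[50,0]]
[[2,18],[8,0],[14,10],[19,0],[24,9],[25,4],[29,0],[35,11],[48,16],[49,14],[50,0]]
[[2,18],[8,0],[14,10],[19,0],[24,9],[25,4],[29,0],[35,11],[42,18],[49,14],[50,0]]
[[2,18],[8,0],[14,10],[19,0],[24,9],[25,4],[29,0],[35,11],[42,18],[49,14],[50,0]]
[[2,18],[8,0],[14,10],[19,0],[24,9],[25,4],[29,0],[31,11],[42,18],[49,14],[50,0]]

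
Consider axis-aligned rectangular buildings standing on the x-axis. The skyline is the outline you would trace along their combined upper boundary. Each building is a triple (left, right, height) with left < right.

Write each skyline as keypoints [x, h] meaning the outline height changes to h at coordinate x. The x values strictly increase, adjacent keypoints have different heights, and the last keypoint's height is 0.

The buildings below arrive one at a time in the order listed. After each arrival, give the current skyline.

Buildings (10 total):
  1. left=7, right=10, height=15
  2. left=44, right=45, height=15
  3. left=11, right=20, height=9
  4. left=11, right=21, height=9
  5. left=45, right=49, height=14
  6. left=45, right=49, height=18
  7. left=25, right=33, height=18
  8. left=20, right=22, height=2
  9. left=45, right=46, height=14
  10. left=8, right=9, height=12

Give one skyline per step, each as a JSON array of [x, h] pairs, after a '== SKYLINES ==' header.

== SKYLINES ==
[[7,15],[10,0]]
[[7,15],[10,0],[44,15],[45,0]]
[[7,15],[10,0],[11,9],[20,0],[44,15],[45,0]]
[[7,15],[10,0],[11,9],[21,0],[44,15],[45,0]]
[[7,15],[10,0],[11,9],[21,0],[44,15],[45,14],[49,0]]
[[7,15],[10,0],[11,9],[21,0],[44,15],[45,18],[49,0]]
[[7,15],[10,0],[11,9],[21,0],[25,18],[33,0],[44,15],[45,18],[49,0]]
[[7,15],[10,0],[11,9],[21,2],[22,0],[25,18],[33,0],[44,15],[45,18],[49,0]]
[[7,15],[10,0],[11,9],[21,2],[22,0],[25,18],[33,0],[44,15],[45,18],[49,0]]
[[7,15],[10,0],[11,9],[21,2],[22,0],[25,18],[33,0],[44,15],[45,18],[49,0]]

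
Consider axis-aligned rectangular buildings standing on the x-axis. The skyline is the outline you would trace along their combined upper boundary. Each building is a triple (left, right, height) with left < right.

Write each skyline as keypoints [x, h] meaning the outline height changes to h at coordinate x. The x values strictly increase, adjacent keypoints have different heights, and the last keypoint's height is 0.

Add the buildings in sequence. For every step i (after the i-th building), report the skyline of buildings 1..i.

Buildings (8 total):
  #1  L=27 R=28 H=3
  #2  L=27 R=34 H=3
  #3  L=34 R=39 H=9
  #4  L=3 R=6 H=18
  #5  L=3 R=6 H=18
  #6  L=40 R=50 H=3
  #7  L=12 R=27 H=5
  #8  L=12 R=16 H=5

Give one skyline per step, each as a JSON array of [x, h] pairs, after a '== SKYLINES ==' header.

== SKYLINES ==
[[27,3],[28,0]]
[[27,3],[34,0]]
[[27,3],[34,9],[39,0]]
[[3,18],[6,0],[27,3],[34,9],[39,0]]
[[3,18],[6,0],[27,3],[34,9],[39,0]]
[[3,18],[6,0],[27,3],[34,9],[39,0],[40,3],[50,0]]
[[3,18],[6,0],[12,5],[27,3],[34,9],[39,0],[40,3],[50,0]]
[[3,18],[6,0],[12,5],[27,3],[34,9],[39,0],[40,3],[50,0]]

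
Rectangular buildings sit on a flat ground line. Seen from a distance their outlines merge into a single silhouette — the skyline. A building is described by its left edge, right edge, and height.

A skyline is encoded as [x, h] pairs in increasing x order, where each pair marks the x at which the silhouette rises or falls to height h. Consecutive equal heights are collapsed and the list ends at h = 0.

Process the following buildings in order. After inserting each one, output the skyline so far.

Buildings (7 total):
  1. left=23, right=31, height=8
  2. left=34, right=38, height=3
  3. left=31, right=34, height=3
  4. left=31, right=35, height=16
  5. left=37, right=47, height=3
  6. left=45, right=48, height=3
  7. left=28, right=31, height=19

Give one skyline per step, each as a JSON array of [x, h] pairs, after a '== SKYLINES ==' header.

== SKYLINES ==
[[23,8],[31,0]]
[[23,8],[31,0],[34,3],[38,0]]
[[23,8],[31,3],[38,0]]
[[23,8],[31,16],[35,3],[38,0]]
[[23,8],[31,16],[35,3],[47,0]]
[[23,8],[31,16],[35,3],[48,0]]
[[23,8],[28,19],[31,16],[35,3],[48,0]]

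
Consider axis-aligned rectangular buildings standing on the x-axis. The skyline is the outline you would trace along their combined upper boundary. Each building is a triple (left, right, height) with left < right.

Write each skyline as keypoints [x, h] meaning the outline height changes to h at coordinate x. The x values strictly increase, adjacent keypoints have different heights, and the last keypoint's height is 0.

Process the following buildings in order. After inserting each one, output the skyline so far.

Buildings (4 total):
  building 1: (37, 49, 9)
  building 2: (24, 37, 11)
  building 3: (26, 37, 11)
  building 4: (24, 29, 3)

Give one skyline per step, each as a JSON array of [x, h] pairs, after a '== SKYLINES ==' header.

== SKYLINES ==
[[37,9],[49,0]]
[[24,11],[37,9],[49,0]]
[[24,11],[37,9],[49,0]]
[[24,11],[37,9],[49,0]]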